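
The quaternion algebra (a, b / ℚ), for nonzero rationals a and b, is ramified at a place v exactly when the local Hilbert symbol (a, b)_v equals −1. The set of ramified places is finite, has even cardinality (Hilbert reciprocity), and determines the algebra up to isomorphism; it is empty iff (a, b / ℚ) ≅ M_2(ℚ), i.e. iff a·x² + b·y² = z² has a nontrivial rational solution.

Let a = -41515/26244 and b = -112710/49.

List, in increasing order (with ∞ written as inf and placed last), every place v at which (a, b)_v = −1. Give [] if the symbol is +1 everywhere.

Mod squares: a ≡ -115, b ≡ -390. Check v ∈ {∞, 2, 3, 5, 7, 13, 17, 19, 23}.
v=5: a=5^1·(≡3), b=5^1·(≡2) mod 5; (3|5)=-1, (2|5)=-1; (−1)^{1·1·2}·(-1)^1·(-1)^1 = +1.
v=19: a=19^2·(≡15), b=19^0·(≡5) mod 19; (15|19)=-1, (5|19)=+1; (−1)^{2·0·9}·(-1)^0·(+1)^2 = +1.
v=7: a=7^0·(≡2), b=7^-2·(≡4) mod 7; (2|7)=+1, (4|7)=+1; (−1)^{0·-2·3}·(+1)^-2·(+1)^0 = +1.
v=3: a=3^-8·(≡2), b=3^1·(≡2) mod 3; (2|3)=-1, (2|3)=-1; (−1)^{-8·1·1}·(-1)^1·(-1)^-8 = -1.
v=13: a=13^0·(≡2), b=13^1·(≡4) mod 13; (2|13)=-1, (4|13)=+1; (−1)^{0·1·6}·(-1)^1·(+1)^0 = -1.
v=2: v_2(a)=-2, v_2(b)=1; units ≡ 5, 5 (mod 8); ε·ε+αω+βω = 0·0+-2·1+1·1 ≡ 1  ⇒  (a,b)_2 = -1.
v=∞: -115 < 0 and -390 < 0  ⇒  (a,b)_∞ = -1.
v=23: a=23^1·(≡12), b=23^0·(≡12) mod 23; (12|23)=+1, (12|23)=+1; (−1)^{1·0·11}·(+1)^0·(+1)^1 = +1.
v=17: a=17^0·(≡13), b=17^2·(≡8) mod 17; (13|17)=+1, (8|17)=+1; (−1)^{0·2·8}·(+1)^2·(+1)^0 = +1.
|Ram(-115, -390)| = 4, even; anisotropic at {2, 3, 13, ∞}.

[2, 3, 13, inf]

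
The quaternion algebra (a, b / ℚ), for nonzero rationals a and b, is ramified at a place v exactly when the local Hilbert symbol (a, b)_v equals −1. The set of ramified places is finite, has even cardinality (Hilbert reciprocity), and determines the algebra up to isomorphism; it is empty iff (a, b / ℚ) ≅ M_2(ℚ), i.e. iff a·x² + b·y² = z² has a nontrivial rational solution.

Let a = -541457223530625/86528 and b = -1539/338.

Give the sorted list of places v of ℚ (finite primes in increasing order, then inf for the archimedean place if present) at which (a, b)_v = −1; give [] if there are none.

[2, 19, 31, inf]

(a, b) ≡ (-81282, -38) mod (ℚ^×)²; places V = {2, 3, 5, 13, 19, 23, 31, ∞}.
(a,b)_3: α=11, u≡2; β=4, v≡1 (mod 3); (2|3)=-1, (1|3)=+1; sign (−1)^0·-1^4·+1^11 = +1.
(a,b)_∞: sgn(-81282)=−, sgn(-38)=−, so -1.
(a,b)_13: α=-2, u≡8; β=-2, v≡4 (mod 13); (8|13)=-1, (4|13)=+1; sign (−1)^0·-1^-2·+1^-2 = +1.
(a,b)_5: α=4, u≡2; β=0, v≡2 (mod 5); (2|5)=-1, (2|5)=-1; sign (−1)^0·-1^0·-1^4 = +1.
(a,b)_23: α=1, u≡12; β=0, v≡3 (mod 23); (12|23)=+1, (3|23)=+1; sign (−1)^0·+1^0·+1^1 = +1.
(a,b)_31: α=1, u≡23; β=0, v≡17 (mod 31); (23|31)=-1, (17|31)=-1; sign (−1)^0·-1^0·-1^1 = -1.
(a,b)_2: α=-9, β=-1; u≡7, v≡5 (mod 8); ε(u)ε(v)=1·0, αω(v)=-9·1, βω(u)=-1·0; sum ≡ 1  ⇒  -1.
(a,b)_19: α=3, u≡5; β=1, v≡6 (mod 19); (5|19)=+1, (6|19)=+1; sign (−1)^1·+1^1·+1^3 = -1.
|Ram(-81282, -38)| = 4, even; anisotropic at {2, 19, 31, ∞}.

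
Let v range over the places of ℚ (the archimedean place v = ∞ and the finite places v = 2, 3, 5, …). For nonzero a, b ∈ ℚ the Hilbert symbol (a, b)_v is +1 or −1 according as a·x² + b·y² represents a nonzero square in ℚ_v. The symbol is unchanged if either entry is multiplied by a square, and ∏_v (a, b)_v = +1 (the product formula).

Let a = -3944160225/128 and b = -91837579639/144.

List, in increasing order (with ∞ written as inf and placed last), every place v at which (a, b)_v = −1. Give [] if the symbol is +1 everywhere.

Mod squares: a ≡ -36482, b ≡ -565471. Check v ∈ {∞, 2, 3, 5, 13, 17, 29, 31, 37}.
v=5: a=5^2·(≡2), b=5^0·(≡4) mod 5; (2|5)=-1, (4|5)=+1; (−1)^{2·0·2}·(-1)^0·(+1)^2 = +1.
v=13: a=13^0·(≡9), b=13^2·(≡10) mod 13; (9|13)=+1, (10|13)=+1; (−1)^{0·2·6}·(+1)^2·(+1)^0 = +1.
v=17: a=17^1·(≡9), b=17^1·(≡6) mod 17; (9|17)=+1, (6|17)=-1; (−1)^{1·1·8}·(+1)^1·(-1)^1 = -1.
v=∞: -36482 < 0 and -565471 < 0  ⇒  (a,b)_∞ = -1.
v=2: v_2(a)=-7, v_2(b)=-4; units ≡ 7, 1 (mod 8); ε·ε+αω+βω = 1·0+-7·0+-4·0 ≡ 0  ⇒  (a,b)_2 = +1.
v=3: a=3^2·(≡1), b=3^-2·(≡2) mod 3; (1|3)=+1, (2|3)=-1; (−1)^{2·-2·1}·(+1)^-2·(-1)^2 = +1.
v=31: a=31^2·(≡5), b=31^3·(≡25) mod 31; (5|31)=+1, (25|31)=+1; (−1)^{2·3·15}·(+1)^3·(+1)^2 = +1.
v=37: a=37^1·(≡13), b=37^1·(≡8) mod 37; (13|37)=-1, (8|37)=-1; (−1)^{1·1·18}·(-1)^1·(-1)^1 = +1.
v=29: a=29^1·(≡8), b=29^1·(≡12) mod 29; (8|29)=-1, (12|29)=-1; (−1)^{1·1·14}·(-1)^1·(-1)^1 = +1.
(-36482, -565471 / ℚ) ramifies at {17, ∞}: a division algebra.

[17, inf]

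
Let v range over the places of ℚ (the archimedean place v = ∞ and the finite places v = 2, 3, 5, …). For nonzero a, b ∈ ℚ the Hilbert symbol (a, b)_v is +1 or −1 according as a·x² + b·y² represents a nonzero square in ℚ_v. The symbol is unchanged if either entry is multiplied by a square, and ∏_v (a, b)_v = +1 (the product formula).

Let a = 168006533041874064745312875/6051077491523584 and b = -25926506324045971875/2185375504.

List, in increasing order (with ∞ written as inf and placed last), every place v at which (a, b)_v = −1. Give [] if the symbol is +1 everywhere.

[3, 5, 11, 23]

(a, b) ≡ (64515, -3795) mod (ℚ^×)²; places V = {2, 3, 5, 7, 11, 13, 17, 23, 29, 31, ∞}.
(a,b)_∞: sgn(64515)=+, sgn(-3795)=−, so +1.
(a,b)_5: α=3, u≡2; β=5, v≡1 (mod 5); (2|5)=-1, (1|5)=+1; sign (−1)^0·-1^5·+1^3 = -1.
(a,b)_23: α=1, u≡19; β=1, v≡11 (mod 23); (19|23)=-1, (11|23)=-1; sign (−1)^1·-1^1·-1^1 = -1.
(a,b)_3: α=13, u≡1; β=9, v≡1 (mod 3); (1|3)=+1, (1|3)=+1; sign (−1)^1·+1^9·+1^13 = -1.
(a,b)_7: α=14, u≡5; β=8, v≡5 (mod 7); (5|7)=-1, (5|7)=-1; sign (−1)^0·-1^8·-1^14 = +1.
(a,b)_13: α=-4, u≡9; β=-2, v≡10 (mod 13); (9|13)=+1, (10|13)=+1; sign (−1)^0·+1^-2·+1^-4 = +1.
(a,b)_31: α=-2, u≡8; β=-2, v≡16 (mod 31); (8|31)=+1, (16|31)=+1; sign (−1)^0·+1^-2·+1^-2 = +1.
(a,b)_17: α=3, u≡13; β=2, v≡4 (mod 17); (13|17)=+1, (4|17)=+1; sign (−1)^0·+1^2·+1^3 = +1.
(a,b)_2: α=-18, β=-4; u≡3, v≡5 (mod 8); ε(u)ε(v)=1·0, αω(v)=-18·1, βω(u)=-4·1; sum ≡ 0  ⇒  +1.
(a,b)_11: α=1, u≡8; β=1, v≡6 (mod 11); (8|11)=-1, (6|11)=-1; sign (−1)^1·-1^1·-1^1 = -1.
(a,b)_29: α=-2, u≡12; β=-2, v≡4 (mod 29); (12|29)=-1, (4|29)=+1; sign (−1)^0·-1^-2·+1^-2 = +1.
|Ram(64515, -3795)| = 4, even; anisotropic at {3, 5, 11, 23}.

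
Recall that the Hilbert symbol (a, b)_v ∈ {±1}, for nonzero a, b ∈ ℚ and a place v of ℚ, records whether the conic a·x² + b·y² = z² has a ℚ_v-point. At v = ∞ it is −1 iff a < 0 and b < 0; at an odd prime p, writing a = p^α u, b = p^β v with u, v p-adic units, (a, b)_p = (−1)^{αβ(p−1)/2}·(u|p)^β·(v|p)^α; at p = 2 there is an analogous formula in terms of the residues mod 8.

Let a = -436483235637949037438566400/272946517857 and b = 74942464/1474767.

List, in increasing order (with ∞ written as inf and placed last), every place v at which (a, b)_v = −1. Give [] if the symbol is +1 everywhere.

[2, 17, 41, 43]

Mod squares: a ≡ -9650662, b ≡ 512302. Check v ∈ {∞, 2, 3, 5, 7, 13, 17, 19, 23, 37, 41, 43}.
v=7: a=7^1·(≡5), b=7^-1·(≡1) mod 7; (5|7)=-1, (1|7)=+1; (−1)^{1·-1·3}·(-1)^-1·(+1)^1 = +1.
v=19: a=19^-4·(≡13), b=19^0·(≡7) mod 19; (13|19)=-1, (7|19)=+1; (−1)^{-4·0·9}·(-1)^0·(+1)^-4 = +1.
v=3: a=3^-6·(≡2), b=3^-6·(≡1) mod 3; (2|3)=-1, (1|3)=+1; (−1)^{-6·-6·1}·(-1)^-6·(+1)^-6 = +1.
v=∞: -9650662 < 0 and 512302 > 0  ⇒  (a,b)_∞ = +1.
v=37: a=37^4·(≡7), b=37^1·(≡22) mod 37; (7|37)=+1, (22|37)=-1; (−1)^{4·1·18}·(+1)^1·(-1)^4 = +1.
v=17: a=17^-1·(≡11), b=17^-2·(≡7) mod 17; (11|17)=-1, (7|17)=-1; (−1)^{-1·-2·8}·(-1)^-2·(-1)^-1 = -1.
v=41: a=41^1·(≡39), b=41^0·(≡14) mod 41; (39|41)=+1, (14|41)=-1; (−1)^{1·0·20}·(+1)^0·(-1)^1 = -1.
v=2: v_2(a)=25, v_2(b)=11; units ≡ 5, 7 (mod 8); ε·ε+αω+βω = 0·1+25·0+11·1 ≡ 1  ⇒  (a,b)_2 = -1.
v=13: a=13^-2·(≡11), b=13^0·(≡8) mod 13; (11|13)=-1, (8|13)=-1; (−1)^{-2·0·6}·(-1)^0·(-1)^-2 = +1.
v=43: a=43^3·(≡37), b=43^1·(≡7) mod 43; (37|43)=-1, (7|43)=-1; (−1)^{3·1·21}·(-1)^1·(-1)^3 = -1.
v=23: a=23^3·(≡2), b=23^1·(≡17) mod 23; (2|23)=+1, (17|23)=-1; (−1)^{3·1·11}·(+1)^1·(-1)^3 = +1.
v=5: a=5^2·(≡2), b=5^0·(≡2) mod 5; (2|5)=-1, (2|5)=-1; (−1)^{2·0·2}·(-1)^0·(-1)^2 = +1.
Ram(-9650662, 512302) = {2, 17, 41, 43}; no ℚ_2-point on the conic.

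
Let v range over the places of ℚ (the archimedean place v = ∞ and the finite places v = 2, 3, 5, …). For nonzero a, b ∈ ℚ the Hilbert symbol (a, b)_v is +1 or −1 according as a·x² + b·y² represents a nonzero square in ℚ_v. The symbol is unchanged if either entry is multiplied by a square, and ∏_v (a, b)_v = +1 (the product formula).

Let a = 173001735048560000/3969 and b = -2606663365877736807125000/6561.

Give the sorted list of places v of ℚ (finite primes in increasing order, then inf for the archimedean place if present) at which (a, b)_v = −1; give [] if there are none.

Mod squares: a ≡ 86, b ≡ -448514. Check v ∈ {∞, 2, 3, 5, 7, 11, 19, 29, 37, 43}.
v=∞: 86 > 0 and -448514 < 0  ⇒  (a,b)_∞ = +1.
v=5: a=5^4·(≡4), b=5^6·(≡4) mod 5; (4|5)=+1, (4|5)=+1; (−1)^{4·6·2}·(+1)^6·(+1)^4 = +1.
v=11: a=11^2·(≡9), b=11^3·(≡5) mod 11; (9|11)=+1, (5|11)=+1; (−1)^{2·3·5}·(+1)^3·(+1)^2 = +1.
v=2: v_2(a)=7, v_2(b)=3; units ≡ 3, 7 (mod 8); ε·ε+αω+βω = 1·1+7·0+3·1 ≡ 0  ⇒  (a,b)_2 = +1.
v=37: a=37^2·(≡21), b=37^3·(≡13) mod 37; (21|37)=+1, (13|37)=-1; (−1)^{2·3·18}·(+1)^3·(-1)^2 = +1.
v=3: a=3^-4·(≡2), b=3^-8·(≡1) mod 3; (2|3)=-1, (1|3)=+1; (−1)^{-4·-8·1}·(-1)^-8·(+1)^-4 = +1.
v=7: a=7^-2·(≡4), b=7^0·(≡4) mod 7; (4|7)=+1, (4|7)=+1; (−1)^{-2·0·3}·(+1)^0·(+1)^-2 = +1.
v=19: a=19^2·(≡18), b=19^3·(≡7) mod 19; (18|19)=-1, (7|19)=+1; (−1)^{2·3·9}·(-1)^3·(+1)^2 = -1.
v=29: a=29^2·(≡22), b=29^3·(≡5) mod 29; (22|29)=+1, (5|29)=+1; (−1)^{2·3·14}·(+1)^3·(+1)^2 = +1.
v=43: a=43^1·(≡33), b=43^2·(≡33) mod 43; (33|43)=-1, (33|43)=-1; (−1)^{1·2·21}·(-1)^2·(-1)^1 = -1.
Ram(86, -448514) = {19, 43}; no ℚ_19-point on the conic.

[19, 43]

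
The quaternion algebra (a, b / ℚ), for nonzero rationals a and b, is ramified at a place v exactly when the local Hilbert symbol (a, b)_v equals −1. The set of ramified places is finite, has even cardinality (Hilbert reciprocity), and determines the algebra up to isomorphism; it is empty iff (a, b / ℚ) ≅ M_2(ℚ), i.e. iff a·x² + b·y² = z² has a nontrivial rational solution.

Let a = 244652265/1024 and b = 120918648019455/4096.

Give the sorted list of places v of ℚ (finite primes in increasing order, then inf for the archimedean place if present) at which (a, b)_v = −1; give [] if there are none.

[5, 29]

(a, b) ≡ (27183585, 55) mod (ℚ^×)²; places V = {2, 3, 5, 11, 13, 19, 23, 29, ∞}.
(a,b)_5: α=1, u≡2; β=1, v≡1 (mod 5); (2|5)=-1, (1|5)=+1; sign (−1)^0·-1^1·+1^1 = -1.
(a,b)_∞: sgn(27183585)=+, sgn(55)=+, so +1.
(a,b)_2: α=-10, β=-12; u≡1, v≡7 (mod 8); ε(u)ε(v)=0·1, αω(v)=-10·0, βω(u)=-12·0; sum ≡ 0  ⇒  +1.
(a,b)_13: α=1, u≡2; β=2, v≡10 (mod 13); (2|13)=-1, (10|13)=+1; sign (−1)^0·-1^2·+1^1 = +1.
(a,b)_11: α=1, u≡6; β=1, v≡9 (mod 11); (6|11)=-1, (9|11)=+1; sign (−1)^1·-1^1·+1^1 = +1.
(a,b)_29: α=1, u≡27; β=2, v≡19 (mod 29); (27|29)=-1, (19|29)=-1; sign (−1)^0·-1^2·-1^1 = -1.
(a,b)_23: α=1, u≡7; β=2, v≡18 (mod 23); (7|23)=-1, (18|23)=+1; sign (−1)^0·-1^2·+1^1 = +1.
(a,b)_3: α=3, u≡1; β=4, v≡1 (mod 3); (1|3)=+1, (1|3)=+1; sign (−1)^0·+1^4·+1^3 = +1.
(a,b)_19: α=1, u≡18; β=2, v≡9 (mod 19); (18|19)=-1, (9|19)=+1; sign (−1)^0·-1^2·+1^1 = +1.
|Ram(27183585, 55)| = 2, even; anisotropic at {5, 29}.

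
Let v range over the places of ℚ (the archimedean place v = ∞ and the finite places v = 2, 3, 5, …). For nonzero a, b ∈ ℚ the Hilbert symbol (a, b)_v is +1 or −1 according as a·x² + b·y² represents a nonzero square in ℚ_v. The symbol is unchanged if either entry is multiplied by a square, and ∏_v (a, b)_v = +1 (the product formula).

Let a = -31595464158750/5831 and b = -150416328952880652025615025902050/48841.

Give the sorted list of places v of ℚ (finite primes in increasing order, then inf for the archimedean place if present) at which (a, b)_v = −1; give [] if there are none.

[2, 7, 19, 37, 43, inf]

(a, b) ≡ (-6027826, -9842) mod (ℚ^×)²; places V = {2, 3, 5, 7, 11, 13, 17, 19, 31, 37, 43, ∞}.
(a,b)_∞: sgn(-6027826)=−, sgn(-9842)=−, so -1.
(a,b)_2: α=1, β=1; u≡7, v≡7 (mod 8); ε(u)ε(v)=1·1, αω(v)=1·0, βω(u)=1·0; sum ≡ 1  ⇒  -1.
(a,b)_43: α=1, u≡21; β=2, v≡20 (mod 43); (21|43)=+1, (20|43)=-1; sign (−1)^0·+1^2·-1^1 = -1.
(a,b)_7: α=-3, u≡4; β=9, v≡1 (mod 7); (4|7)=+1, (1|7)=+1; sign (−1)^1·+1^9·+1^-3 = -1.
(a,b)_3: α=6, u≡2; β=6, v≡1 (mod 3); (2|3)=-1, (1|3)=+1; sign (−1)^0·-1^6·+1^6 = +1.
(a,b)_5: α=4, u≡1; β=2, v≡3 (mod 5); (1|5)=+1, (3|5)=-1; sign (−1)^0·+1^2·-1^4 = +1.
(a,b)_19: α=1, u≡15; β=3, v≡13 (mod 19); (15|19)=-1, (13|19)=-1; sign (−1)^1·-1^3·-1^1 = -1.
(a,b)_31: α=1, u≡22; β=2, v≡8 (mod 31); (22|31)=-1, (8|31)=+1; sign (−1)^0·-1^2·+1^1 = +1.
(a,b)_37: α=2, u≡35; β=5, v≡3 (mod 37); (35|37)=-1, (3|37)=+1; sign (−1)^0·-1^5·+1^2 = -1.
(a,b)_17: α=-1, u≡8; β=-2, v≡13 (mod 17); (8|17)=+1, (13|17)=+1; sign (−1)^0·+1^-2·+1^-1 = +1.
(a,b)_13: α=0, u≡4; β=-2, v≡4 (mod 13); (4|13)=+1, (4|13)=+1; sign (−1)^0·+1^-2·+1^0 = +1.
(a,b)_11: α=0, u≡3; β=2, v≡9 (mod 11); (3|11)=+1, (9|11)=+1; sign (−1)^0·+1^2·+1^0 = +1.
Ram(-6027826, -9842) = {2, 7, 19, 37, 43, ∞}; no ℚ_2-point on the conic.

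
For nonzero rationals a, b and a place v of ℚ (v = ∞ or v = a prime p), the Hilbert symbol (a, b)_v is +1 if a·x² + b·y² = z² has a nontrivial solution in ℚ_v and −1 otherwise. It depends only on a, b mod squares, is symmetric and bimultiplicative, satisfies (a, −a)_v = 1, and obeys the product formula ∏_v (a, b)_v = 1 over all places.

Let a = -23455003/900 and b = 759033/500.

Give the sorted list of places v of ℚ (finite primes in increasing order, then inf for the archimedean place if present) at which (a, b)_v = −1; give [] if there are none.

[5, 31]

(a, b) ≡ (-1147, 3485) mod (ℚ^×)²; places V = {2, 3, 5, 11, 13, 17, 31, 37, 41, ∞}.
(a,b)_2: α=-2, β=-2; u≡5, v≡5 (mod 8); ε(u)ε(v)=0·0, αω(v)=-2·1, βω(u)=-2·1; sum ≡ 0  ⇒  +1.
(a,b)_3: α=-2, u≡2; β=2, v≡2 (mod 3); (2|3)=-1, (2|3)=-1; sign (−1)^0·-1^2·-1^-2 = +1.
(a,b)_11: α=2, u≡6; β=2, v≡5 (mod 11); (6|11)=-1, (5|11)=+1; sign (−1)^0·-1^2·+1^2 = +1.
(a,b)_13: α=2, u≡9; β=0, v≡9 (mod 13); (9|13)=+1, (9|13)=+1; sign (−1)^0·+1^0·+1^2 = +1.
(a,b)_5: α=-2, u≡2; β=-3, v≡2 (mod 5); (2|5)=-1, (2|5)=-1; sign (−1)^0·-1^-3·-1^-2 = -1.
(a,b)_31: α=1, u≡4; β=0, v≡15 (mod 31); (4|31)=+1, (15|31)=-1; sign (−1)^0·+1^0·-1^1 = -1.
(a,b)_∞: sgn(-1147)=−, sgn(3485)=+, so +1.
(a,b)_37: α=1, u≡31; β=0, v≡30 (mod 37); (31|37)=-1, (30|37)=+1; sign (−1)^0·-1^0·+1^1 = +1.
(a,b)_17: α=0, u≡1; β=1, v≡1 (mod 17); (1|17)=+1, (1|17)=+1; sign (−1)^0·+1^1·+1^0 = +1.
(a,b)_41: α=0, u≡5; β=1, v≡13 (mod 41); (5|41)=+1, (13|41)=-1; sign (−1)^0·+1^1·-1^0 = +1.
(-1147, 3485 / ℚ) ramifies at {5, 31}: a division algebra.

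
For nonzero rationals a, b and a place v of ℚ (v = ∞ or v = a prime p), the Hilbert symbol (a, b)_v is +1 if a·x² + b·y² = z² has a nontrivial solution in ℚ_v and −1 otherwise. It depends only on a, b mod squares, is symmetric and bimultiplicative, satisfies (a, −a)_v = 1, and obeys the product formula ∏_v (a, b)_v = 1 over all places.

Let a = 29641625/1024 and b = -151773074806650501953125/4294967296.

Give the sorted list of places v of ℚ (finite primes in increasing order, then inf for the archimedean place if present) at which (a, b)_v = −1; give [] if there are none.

Mod squares: a ≡ 1185665, b ≡ -40885. Check v ∈ {∞, 2, 5, 13, 17, 29, 37}.
v=∞: 1185665 > 0 and -40885 < 0  ⇒  (a,b)_∞ = +1.
v=37: a=37^1·(≡3), b=37^3·(≡5) mod 37; (3|37)=+1, (5|37)=-1; (−1)^{1·3·18}·(+1)^3·(-1)^1 = -1.
v=13: a=13^1·(≡12), b=13^5·(≡12) mod 13; (12|13)=+1, (12|13)=+1; (−1)^{1·5·6}·(+1)^5·(+1)^1 = +1.
v=17: a=17^1·(≡5), b=17^3·(≡15) mod 17; (5|17)=-1, (15|17)=+1; (−1)^{1·3·8}·(-1)^3·(+1)^1 = -1.
v=2: v_2(a)=-10, v_2(b)=-32; units ≡ 1, 3 (mod 8); ε·ε+αω+βω = 0·1+-10·1+-32·0 ≡ 0  ⇒  (a,b)_2 = +1.
v=29: a=29^1·(≡28), b=29^2·(≡6) mod 29; (28|29)=+1, (6|29)=+1; (−1)^{1·2·14}·(+1)^2·(+1)^1 = +1.
v=5: a=5^3·(≡2), b=5^9·(≡3) mod 5; (2|5)=-1, (3|5)=-1; (−1)^{3·9·2}·(-1)^9·(-1)^3 = +1.
|Ram(1185665, -40885)| = 2, even; anisotropic at {17, 37}.

[17, 37]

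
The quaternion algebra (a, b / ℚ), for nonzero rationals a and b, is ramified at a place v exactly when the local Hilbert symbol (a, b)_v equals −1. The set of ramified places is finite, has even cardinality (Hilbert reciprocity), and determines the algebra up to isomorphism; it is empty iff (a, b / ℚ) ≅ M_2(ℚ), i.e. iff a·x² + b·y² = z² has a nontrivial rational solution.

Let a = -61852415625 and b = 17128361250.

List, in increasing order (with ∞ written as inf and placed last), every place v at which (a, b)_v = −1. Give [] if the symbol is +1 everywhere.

Mod squares: a ≡ -385, b ≡ 2002. Check v ∈ {∞, 2, 3, 5, 7, 11, 13}.
v=5: a=5^5·(≡2), b=5^4·(≡3) mod 5; (2|5)=-1, (3|5)=-1; (−1)^{5·4·2}·(-1)^4·(-1)^5 = -1.
v=∞: -385 < 0 and 2002 > 0  ⇒  (a,b)_∞ = +1.
v=7: a=7^1·(≡4), b=7^1·(≡6) mod 7; (4|7)=+1, (6|7)=-1; (−1)^{1·1·3}·(+1)^1·(-1)^1 = +1.
v=2: v_2(a)=0, v_2(b)=1; units ≡ 7, 1 (mod 8); ε·ε+αω+βω = 1·0+0·0+1·0 ≡ 0  ⇒  (a,b)_2 = +1.
v=13: a=13^4·(≡6), b=13^3·(≡7) mod 13; (6|13)=-1, (7|13)=-1; (−1)^{4·3·6}·(-1)^3·(-1)^4 = -1.
v=11: a=11^1·(≡4), b=11^1·(≡6) mod 11; (4|11)=+1, (6|11)=-1; (−1)^{1·1·5}·(+1)^1·(-1)^1 = +1.
v=3: a=3^2·(≡2), b=3^4·(≡1) mod 3; (2|3)=-1, (1|3)=+1; (−1)^{2·4·1}·(-1)^4·(+1)^2 = +1.
Ram(-385, 2002) = {5, 13}; no ℚ_5-point on the conic.

[5, 13]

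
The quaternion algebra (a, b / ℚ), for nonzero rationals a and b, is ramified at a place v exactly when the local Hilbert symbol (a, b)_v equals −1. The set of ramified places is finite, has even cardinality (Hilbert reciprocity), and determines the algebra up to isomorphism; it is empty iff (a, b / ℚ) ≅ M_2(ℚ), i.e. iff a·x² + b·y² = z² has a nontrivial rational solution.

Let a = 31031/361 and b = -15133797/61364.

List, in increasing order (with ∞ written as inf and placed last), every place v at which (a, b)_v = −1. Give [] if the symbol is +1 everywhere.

(a, b) ≡ (31031, -110577) mod (ℚ^×)²; places V = {2, 3, 7, 11, 13, 19, 23, 29, 31, 41, ∞}.
(a,b)_11: α=1, u≡3; β=0, v≡6 (mod 11); (3|11)=+1, (6|11)=-1; sign (−1)^0·+1^0·-1^1 = -1.
(a,b)_31: α=1, u≡2; β=1, v≡29 (mod 31); (2|31)=+1, (29|31)=-1; sign (−1)^1·+1^1·-1^1 = +1.
(a,b)_29: α=0, u≡9; β=-1, v≡2 (mod 29); (9|29)=+1, (2|29)=-1; sign (−1)^0·+1^-1·-1^0 = +1.
(a,b)_3: α=0, u≡2; β=5, v≡2 (mod 3); (2|3)=-1, (2|3)=-1; sign (−1)^0·-1^5·-1^0 = -1.
(a,b)_2: α=0, β=-2; u≡7, v≡7 (mod 8); ε(u)ε(v)=1·1, αω(v)=0·0, βω(u)=-2·0; sum ≡ 1  ⇒  -1.
(a,b)_7: α=1, u≡4; β=2, v≡4 (mod 7); (4|7)=+1, (4|7)=+1; sign (−1)^0·+1^2·+1^1 = +1.
(a,b)_∞: sgn(31031)=+, sgn(-110577)=−, so +1.
(a,b)_23: α=0, u≡6; β=-2, v≡19 (mod 23); (6|23)=+1, (19|23)=-1; sign (−1)^0·+1^-2·-1^0 = +1.
(a,b)_19: α=-2, u≡4; β=0, v≡2 (mod 19); (4|19)=+1, (2|19)=-1; sign (−1)^0·+1^0·-1^-2 = +1.
(a,b)_41: α=0, u≡11; β=1, v≡9 (mod 41); (11|41)=-1, (9|41)=+1; sign (−1)^0·-1^1·+1^0 = -1.
(a,b)_13: α=1, u≡6; β=0, v≡9 (mod 13); (6|13)=-1, (9|13)=+1; sign (−1)^0·-1^0·+1^1 = +1.
(31031, -110577 / ℚ) ramifies at {2, 3, 11, 41}: a division algebra.

[2, 3, 11, 41]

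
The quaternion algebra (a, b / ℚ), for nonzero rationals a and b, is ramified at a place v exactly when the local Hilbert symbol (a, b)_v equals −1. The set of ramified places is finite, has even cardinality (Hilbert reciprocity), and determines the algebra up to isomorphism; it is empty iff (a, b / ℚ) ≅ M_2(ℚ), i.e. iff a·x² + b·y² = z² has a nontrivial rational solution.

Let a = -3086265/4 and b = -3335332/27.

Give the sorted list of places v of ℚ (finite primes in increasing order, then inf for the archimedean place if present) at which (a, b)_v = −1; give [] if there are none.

[3, 17, 19, inf]

(a, b) ≡ (-62985, -51051) mod (ℚ^×)²; places V = {2, 3, 5, 7, 11, 13, 17, 19, ∞}.
(a,b)_19: α=1, u≡18; β=0, v≡10 (mod 19); (18|19)=-1, (10|19)=-1; sign (−1)^0·-1^0·-1^1 = -1.
(a,b)_3: α=1, u≡2; β=-3, v≡2 (mod 3); (2|3)=-1, (2|3)=-1; sign (−1)^1·-1^-3·-1^1 = -1.
(a,b)_13: α=1, u≡10; β=1, v≡4 (mod 13); (10|13)=+1, (4|13)=+1; sign (−1)^0·+1^1·+1^1 = +1.
(a,b)_2: α=-2, β=2; u≡7, v≡5 (mod 8); ε(u)ε(v)=1·0, αω(v)=-2·1, βω(u)=2·0; sum ≡ 0  ⇒  +1.
(a,b)_∞: sgn(-62985)=−, sgn(-51051)=−, so -1.
(a,b)_11: α=0, u≡4; β=1, v≡5 (mod 11); (4|11)=+1, (5|11)=+1; sign (−1)^0·+1^1·+1^0 = +1.
(a,b)_5: α=1, u≡3; β=0, v≡4 (mod 5); (3|5)=-1, (4|5)=+1; sign (−1)^0·-1^0·+1^1 = +1.
(a,b)_7: α=2, u≡2; β=3, v≡1 (mod 7); (2|7)=+1, (1|7)=+1; sign (−1)^0·+1^3·+1^2 = +1.
(a,b)_17: α=1, u≡8; β=1, v≡12 (mod 17); (8|17)=+1, (12|17)=-1; sign (−1)^0·+1^1·-1^1 = -1.
(-62985, -51051 / ℚ) ramifies at {3, 17, 19, ∞}: a division algebra.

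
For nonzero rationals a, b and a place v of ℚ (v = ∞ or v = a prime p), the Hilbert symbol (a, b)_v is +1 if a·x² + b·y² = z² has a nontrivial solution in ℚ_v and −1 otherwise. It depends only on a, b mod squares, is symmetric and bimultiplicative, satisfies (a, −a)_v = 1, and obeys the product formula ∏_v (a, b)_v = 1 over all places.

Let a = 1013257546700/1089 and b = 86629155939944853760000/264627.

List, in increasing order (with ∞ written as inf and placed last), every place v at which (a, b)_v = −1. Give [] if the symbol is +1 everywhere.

[3, 17]

Mod squares: a ≡ 4403, b ≡ 9102. Check v ∈ {∞, 2, 3, 5, 7, 11, 17, 37, 41}.
v=41: a=41^2·(≡31), b=41^3·(≡29) mod 41; (31|41)=+1, (29|41)=-1; (−1)^{2·3·20}·(+1)^3·(-1)^2 = +1.
v=3: a=3^-2·(≡2), b=3^-7·(≡1) mod 3; (2|3)=-1, (1|3)=+1; (−1)^{-2·-7·1}·(-1)^-7·(+1)^-2 = -1.
v=37: a=37^3·(≡23), b=37^5·(≡18) mod 37; (23|37)=-1, (18|37)=-1; (−1)^{3·5·18}·(-1)^5·(-1)^3 = +1.
v=2: v_2(a)=2, v_2(b)=11; units ≡ 3, 7 (mod 8); ε·ε+αω+βω = 1·1+2·0+11·1 ≡ 0  ⇒  (a,b)_2 = +1.
v=∞: 4403 > 0 and 9102 > 0  ⇒  (a,b)_∞ = +1.
v=11: a=11^-2·(≡4), b=11^-2·(≡4) mod 11; (4|11)=+1, (4|11)=+1; (−1)^{-2·-2·5}·(+1)^-2·(+1)^-2 = +1.
v=5: a=5^2·(≡2), b=5^4·(≡3) mod 5; (2|5)=-1, (3|5)=-1; (−1)^{2·4·2}·(-1)^4·(-1)^2 = +1.
v=7: a=7^1·(≡5), b=7^2·(≡1) mod 7; (5|7)=-1, (1|7)=+1; (−1)^{1·2·3}·(-1)^2·(+1)^1 = +1.
v=17: a=17^1·(≡8), b=17^2·(≡5) mod 17; (8|17)=+1, (5|17)=-1; (−1)^{1·2·8}·(+1)^2·(-1)^1 = -1.
(4403, 9102 / ℚ) ramifies at {3, 17}: a division algebra.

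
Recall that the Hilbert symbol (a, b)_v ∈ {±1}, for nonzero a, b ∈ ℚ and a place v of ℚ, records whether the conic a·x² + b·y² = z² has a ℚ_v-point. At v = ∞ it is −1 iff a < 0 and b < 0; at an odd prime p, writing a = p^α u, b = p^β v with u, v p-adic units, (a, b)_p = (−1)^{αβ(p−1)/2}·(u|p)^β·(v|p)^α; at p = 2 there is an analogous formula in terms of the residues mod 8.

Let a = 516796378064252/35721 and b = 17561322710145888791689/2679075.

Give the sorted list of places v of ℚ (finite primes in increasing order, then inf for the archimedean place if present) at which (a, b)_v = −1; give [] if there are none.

[2, 3, 11, 23]

(a, b) ≡ (143, 9867) mod (ℚ^×)²; places V = {2, 3, 5, 7, 11, 13, 17, 23, ∞}.
(a,b)_2: α=2, β=0; u≡7, v≡3 (mod 8); ε(u)ε(v)=1·1, αω(v)=2·1, βω(u)=0·0; sum ≡ 1  ⇒  -1.
(a,b)_5: α=0, u≡2; β=-2, v≡3 (mod 5); (2|5)=-1, (3|5)=-1; sign (−1)^0·-1^-2·-1^0 = +1.
(a,b)_3: α=-6, u≡2; β=-7, v≡1 (mod 3); (2|3)=-1, (1|3)=+1; sign (−1)^0·-1^-7·+1^-6 = -1.
(a,b)_23: α=2, u≡22; β=3, v≡20 (mod 23); (22|23)=-1, (20|23)=-1; sign (−1)^0·-1^3·-1^2 = -1.
(a,b)_17: α=4, u≡6; β=6, v≡12 (mod 17); (6|17)=-1, (12|17)=-1; sign (−1)^0·-1^6·-1^4 = +1.
(a,b)_13: α=3, u≡6; β=5, v≡5 (mod 13); (6|13)=-1, (5|13)=-1; sign (−1)^0·-1^5·-1^3 = +1.
(a,b)_∞: sgn(143)=+, sgn(9867)=+, so +1.
(a,b)_11: α=3, u≡6; β=5, v≡2 (mod 11); (6|11)=-1, (2|11)=-1; sign (−1)^1·-1^5·-1^3 = -1.
(a,b)_7: α=-2, u≡6; β=-2, v≡1 (mod 7); (6|7)=-1, (1|7)=+1; sign (−1)^0·-1^-2·+1^-2 = +1.
Ram(143, 9867) = {2, 3, 11, 23}; no ℚ_2-point on the conic.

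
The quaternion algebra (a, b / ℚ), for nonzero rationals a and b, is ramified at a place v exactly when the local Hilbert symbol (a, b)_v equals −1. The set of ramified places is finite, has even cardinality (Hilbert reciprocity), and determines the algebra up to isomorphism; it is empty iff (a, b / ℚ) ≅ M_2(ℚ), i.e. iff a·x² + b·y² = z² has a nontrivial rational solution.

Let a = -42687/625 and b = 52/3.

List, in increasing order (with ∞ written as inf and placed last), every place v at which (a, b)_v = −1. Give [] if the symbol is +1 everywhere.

[13, 17]

(a, b) ≡ (-527, 39) mod (ℚ^×)²; places V = {2, 3, 5, 13, 17, 31, ∞}.
(a,b)_3: α=4, u≡1; β=-1, v≡1 (mod 3); (1|3)=+1, (1|3)=+1; sign (−1)^0·+1^-1·+1^4 = +1.
(a,b)_17: α=1, u≡3; β=0, v≡6 (mod 17); (3|17)=-1, (6|17)=-1; sign (−1)^0·-1^0·-1^1 = -1.
(a,b)_13: α=0, u≡5; β=1, v≡10 (mod 13); (5|13)=-1, (10|13)=+1; sign (−1)^0·-1^1·+1^0 = -1.
(a,b)_2: α=0, β=2; u≡1, v≡7 (mod 8); ε(u)ε(v)=0·1, αω(v)=0·0, βω(u)=2·0; sum ≡ 0  ⇒  +1.
(a,b)_5: α=-4, u≡3; β=0, v≡4 (mod 5); (3|5)=-1, (4|5)=+1; sign (−1)^0·-1^0·+1^-4 = +1.
(a,b)_31: α=1, u≡16; β=0, v≡7 (mod 31); (16|31)=+1, (7|31)=+1; sign (−1)^0·+1^0·+1^1 = +1.
(a,b)_∞: sgn(-527)=−, sgn(39)=+, so +1.
|Ram(-527, 39)| = 2, even; anisotropic at {13, 17}.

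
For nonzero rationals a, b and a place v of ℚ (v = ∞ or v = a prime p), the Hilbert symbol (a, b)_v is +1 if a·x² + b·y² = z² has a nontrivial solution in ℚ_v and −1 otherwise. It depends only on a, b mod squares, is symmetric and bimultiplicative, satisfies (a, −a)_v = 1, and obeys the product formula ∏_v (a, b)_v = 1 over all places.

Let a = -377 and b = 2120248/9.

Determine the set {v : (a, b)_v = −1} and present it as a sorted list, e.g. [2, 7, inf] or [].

[2, 13, 19, 29]

(a, b) ≡ (-377, 530062) mod (ℚ^×)²; places V = {2, 3, 13, 19, 29, 37, ∞}.
(a,b)_2: α=0, β=3; u≡7, v≡7 (mod 8); ε(u)ε(v)=1·1, αω(v)=0·0, βω(u)=3·0; sum ≡ 1  ⇒  -1.
(a,b)_37: α=0, u≡30; β=1, v≡36 (mod 37); (30|37)=+1, (36|37)=+1; sign (−1)^0·+1^1·+1^0 = +1.
(a,b)_3: α=0, u≡1; β=-2, v≡1 (mod 3); (1|3)=+1, (1|3)=+1; sign (−1)^0·+1^-2·+1^0 = +1.
(a,b)_19: α=0, u≡3; β=1, v≡9 (mod 19); (3|19)=-1, (9|19)=+1; sign (−1)^0·-1^1·+1^0 = -1.
(a,b)_∞: sgn(-377)=−, sgn(530062)=+, so +1.
(a,b)_13: α=1, u≡10; β=1, v≡7 (mod 13); (10|13)=+1, (7|13)=-1; sign (−1)^0·+1^1·-1^1 = -1.
(a,b)_29: α=1, u≡16; β=1, v≡10 (mod 29); (16|29)=+1, (10|29)=-1; sign (−1)^0·+1^1·-1^1 = -1.
(-377, 530062 / ℚ) ramifies at {2, 13, 19, 29}: a division algebra.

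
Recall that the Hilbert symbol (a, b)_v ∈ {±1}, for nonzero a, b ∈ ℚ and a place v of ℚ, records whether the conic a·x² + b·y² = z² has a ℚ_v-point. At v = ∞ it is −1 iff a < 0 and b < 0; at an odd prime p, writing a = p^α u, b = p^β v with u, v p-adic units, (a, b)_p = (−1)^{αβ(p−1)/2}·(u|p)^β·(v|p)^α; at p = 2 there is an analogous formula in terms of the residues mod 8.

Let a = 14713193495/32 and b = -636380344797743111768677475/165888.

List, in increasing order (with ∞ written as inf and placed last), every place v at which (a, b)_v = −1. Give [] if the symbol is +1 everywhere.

Mod squares: a ≡ 624910, b ≡ -6118. Check v ∈ {∞, 2, 3, 5, 7, 11, 13, 19, 23, 31}.
v=7: a=7^2·(≡5), b=7^5·(≡4) mod 7; (5|7)=-1, (4|7)=+1; (−1)^{2·5·3}·(-1)^5·(+1)^2 = -1.
v=19: a=19^1·(≡1), b=19^3·(≡11) mod 19; (1|19)=+1, (11|19)=+1; (−1)^{1·3·9}·(+1)^3·(+1)^1 = -1.
v=∞: 624910 > 0 and -6118 < 0  ⇒  (a,b)_∞ = +1.
v=13: a=13^1·(≡12), b=13^2·(≡5) mod 13; (12|13)=+1, (5|13)=-1; (−1)^{1·2·6}·(+1)^2·(-1)^1 = -1.
v=5: a=5^1·(≡2), b=5^2·(≡2) mod 5; (2|5)=-1, (2|5)=-1; (−1)^{1·2·2}·(-1)^2·(-1)^1 = -1.
v=23: a=23^1·(≡21), b=23^3·(≡15) mod 23; (21|23)=-1, (15|23)=-1; (−1)^{1·3·11}·(-1)^3·(-1)^1 = -1.
v=3: a=3^0·(≡1), b=3^-4·(≡2) mod 3; (1|3)=+1, (2|3)=-1; (−1)^{0·-4·1}·(+1)^-4·(-1)^0 = +1.
v=31: a=31^2·(≡15), b=31^6·(≡7) mod 31; (15|31)=-1, (7|31)=+1; (−1)^{2·6·15}·(-1)^6·(+1)^2 = +1.
v=2: v_2(a)=-5, v_2(b)=-11; units ≡ 7, 5 (mod 8); ε·ε+αω+βω = 1·0+-5·1+-11·0 ≡ 1  ⇒  (a,b)_2 = -1.
v=11: a=11^1·(≡6), b=11^2·(≡4) mod 11; (6|11)=-1, (4|11)=+1; (−1)^{1·2·5}·(-1)^2·(+1)^1 = +1.
Ram(624910, -6118) = {2, 5, 7, 13, 19, 23}; no ℚ_2-point on the conic.

[2, 5, 7, 13, 19, 23]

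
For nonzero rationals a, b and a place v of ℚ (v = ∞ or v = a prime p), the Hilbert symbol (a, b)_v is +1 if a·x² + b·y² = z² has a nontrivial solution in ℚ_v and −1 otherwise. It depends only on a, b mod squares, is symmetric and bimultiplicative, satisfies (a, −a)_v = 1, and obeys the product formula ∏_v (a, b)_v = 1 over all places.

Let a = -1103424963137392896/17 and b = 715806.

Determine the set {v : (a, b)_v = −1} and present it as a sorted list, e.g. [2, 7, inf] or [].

Mod squares: a ≡ -572033, b ≡ 79534. Check v ∈ {∞, 2, 3, 7, 11, 13, 17, 19, 23}.
v=19: a=19^3·(≡12), b=19^1·(≡16) mod 19; (12|19)=-1, (16|19)=+1; (−1)^{3·1·9}·(-1)^1·(+1)^3 = +1.
v=7: a=7^3·(≡5), b=7^1·(≡2) mod 7; (5|7)=-1, (2|7)=+1; (−1)^{3·1·3}·(-1)^1·(+1)^3 = +1.
v=23: a=23^3·(≡10), b=23^1·(≡3) mod 23; (10|23)=-1, (3|23)=+1; (−1)^{3·1·11}·(-1)^1·(+1)^3 = +1.
v=2: v_2(a)=8, v_2(b)=1; units ≡ 7, 7 (mod 8); ε·ε+αω+βω = 1·1+8·0+1·0 ≡ 1  ⇒  (a,b)_2 = -1.
v=3: a=3^4·(≡1), b=3^2·(≡1) mod 3; (1|3)=+1, (1|3)=+1; (−1)^{4·2·1}·(+1)^2·(+1)^4 = +1.
v=11: a=11^1·(≡3), b=11^0·(≡3) mod 11; (3|11)=+1, (3|11)=+1; (−1)^{1·0·5}·(+1)^0·(+1)^1 = +1.
v=∞: -572033 < 0 and 79534 > 0  ⇒  (a,b)_∞ = +1.
v=13: a=13^2·(≡6), b=13^1·(≡7) mod 13; (6|13)=-1, (7|13)=-1; (−1)^{2·1·6}·(-1)^1·(-1)^2 = -1.
v=17: a=17^-1·(≡10), b=17^0·(≡4) mod 17; (10|17)=-1, (4|17)=+1; (−1)^{-1·0·8}·(-1)^0·(+1)^-1 = +1.
|Ram(-572033, 79534)| = 2, even; anisotropic at {2, 13}.

[2, 13]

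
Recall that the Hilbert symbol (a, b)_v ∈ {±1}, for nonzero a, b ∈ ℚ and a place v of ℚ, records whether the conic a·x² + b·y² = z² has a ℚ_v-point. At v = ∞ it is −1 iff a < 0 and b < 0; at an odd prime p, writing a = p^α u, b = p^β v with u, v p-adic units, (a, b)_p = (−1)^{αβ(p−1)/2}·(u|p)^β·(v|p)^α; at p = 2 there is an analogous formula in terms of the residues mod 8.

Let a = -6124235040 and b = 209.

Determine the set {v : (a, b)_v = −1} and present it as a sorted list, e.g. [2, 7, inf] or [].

[7, 17]

(a, b) ≡ (-13090, 209) mod (ℚ^×)²; places V = {2, 3, 5, 7, 11, 17, 19, ∞}.
(a,b)_11: α=1, u≡3; β=1, v≡8 (mod 11); (3|11)=+1, (8|11)=-1; sign (−1)^1·+1^1·-1^1 = +1.
(a,b)_2: α=5, β=0; u≡7, v≡1 (mod 8); ε(u)ε(v)=1·0, αω(v)=5·0, βω(u)=0·0; sum ≡ 0  ⇒  +1.
(a,b)_3: α=4, u≡2; β=0, v≡2 (mod 3); (2|3)=-1, (2|3)=-1; sign (−1)^0·-1^0·-1^4 = +1.
(a,b)_7: α=1, u≡3; β=0, v≡6 (mod 7); (3|7)=-1, (6|7)=-1; sign (−1)^0·-1^0·-1^1 = -1.
(a,b)_5: α=1, u≡2; β=0, v≡4 (mod 5); (2|5)=-1, (4|5)=+1; sign (−1)^0·-1^0·+1^1 = +1.
(a,b)_17: α=1, u≡5; β=0, v≡5 (mod 17); (5|17)=-1, (5|17)=-1; sign (−1)^0·-1^0·-1^1 = -1.
(a,b)_∞: sgn(-13090)=−, sgn(209)=+, so +1.
(a,b)_19: α=2, u≡4; β=1, v≡11 (mod 19); (4|19)=+1, (11|19)=+1; sign (−1)^0·+1^1·+1^2 = +1.
|Ram(-13090, 209)| = 2, even; anisotropic at {7, 17}.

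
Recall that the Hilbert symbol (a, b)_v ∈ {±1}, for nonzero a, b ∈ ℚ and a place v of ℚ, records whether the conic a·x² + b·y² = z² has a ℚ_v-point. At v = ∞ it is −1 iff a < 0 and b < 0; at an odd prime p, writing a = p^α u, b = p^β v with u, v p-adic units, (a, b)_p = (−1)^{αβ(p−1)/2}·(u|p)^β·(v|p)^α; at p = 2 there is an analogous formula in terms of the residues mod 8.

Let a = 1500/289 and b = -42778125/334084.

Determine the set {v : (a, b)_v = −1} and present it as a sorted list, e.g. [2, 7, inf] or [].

(a, b) ≡ (15, -5) mod (ℚ^×)²; places V = {2, 3, 5, 13, 17, ∞}.
(a,b)_∞: sgn(15)=+, sgn(-5)=−, so +1.
(a,b)_5: α=3, u≡3; β=5, v≡4 (mod 5); (3|5)=-1, (4|5)=+1; sign (−1)^0·-1^5·+1^3 = -1.
(a,b)_17: α=-2, u≡4; β=-4, v≡3 (mod 17); (4|17)=+1, (3|17)=-1; sign (−1)^0·+1^-4·-1^-2 = +1.
(a,b)_3: α=1, u≡2; β=4, v≡1 (mod 3); (2|3)=-1, (1|3)=+1; sign (−1)^0·-1^4·+1^1 = +1.
(a,b)_13: α=0, u≡6; β=2, v≡5 (mod 13); (6|13)=-1, (5|13)=-1; sign (−1)^0·-1^2·-1^0 = +1.
(a,b)_2: α=2, β=-2; u≡7, v≡3 (mod 8); ε(u)ε(v)=1·1, αω(v)=2·1, βω(u)=-2·0; sum ≡ 1  ⇒  -1.
(15, -5 / ℚ) ramifies at {2, 5}: a division algebra.

[2, 5]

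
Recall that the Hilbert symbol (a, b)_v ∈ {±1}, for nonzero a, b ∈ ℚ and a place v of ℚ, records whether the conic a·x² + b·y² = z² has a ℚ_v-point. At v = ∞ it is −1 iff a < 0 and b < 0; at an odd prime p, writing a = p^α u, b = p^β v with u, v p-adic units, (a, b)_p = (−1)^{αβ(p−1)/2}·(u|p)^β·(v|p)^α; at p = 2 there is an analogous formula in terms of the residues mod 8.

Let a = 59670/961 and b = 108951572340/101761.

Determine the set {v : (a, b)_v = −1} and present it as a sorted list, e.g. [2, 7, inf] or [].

Mod squares: a ≡ 6630, b ≡ 85. Check v ∈ {∞, 2, 3, 5, 11, 13, 17, 29, 31}.
v=3: a=3^3·(≡2), b=3^8·(≡1) mod 3; (2|3)=-1, (1|3)=+1; (−1)^{3·8·1}·(-1)^8·(+1)^3 = +1.
v=2: v_2(a)=1, v_2(b)=2; units ≡ 3, 5 (mod 8); ε·ε+αω+βω = 1·0+1·1+2·1 ≡ 1  ⇒  (a,b)_2 = -1.
v=17: a=17^1·(≡16), b=17^3·(≡14) mod 17; (16|17)=+1, (14|17)=-1; (−1)^{1·3·8}·(+1)^3·(-1)^1 = -1.
v=11: a=11^0·(≡7), b=11^-2·(≡10) mod 11; (7|11)=-1, (10|11)=-1; (−1)^{0·-2·5}·(-1)^-2·(-1)^0 = +1.
v=∞: 6630 > 0 and 85 > 0  ⇒  (a,b)_∞ = +1.
v=31: a=31^-2·(≡26), b=31^0·(≡6) mod 31; (26|31)=-1, (6|31)=-1; (−1)^{-2·0·15}·(-1)^0·(-1)^-2 = +1.
v=5: a=5^1·(≡4), b=5^1·(≡3) mod 5; (4|5)=+1, (3|5)=-1; (−1)^{1·1·2}·(+1)^1·(-1)^1 = -1.
v=13: a=13^1·(≡12), b=13^2·(≡8) mod 13; (12|13)=+1, (8|13)=-1; (−1)^{1·2·6}·(+1)^2·(-1)^1 = -1.
v=29: a=29^0·(≡26), b=29^-2·(≡2) mod 29; (26|29)=-1, (2|29)=-1; (−1)^{0·-2·14}·(-1)^-2·(-1)^0 = +1.
Ram(6630, 85) = {2, 5, 13, 17}; no ℚ_2-point on the conic.

[2, 5, 13, 17]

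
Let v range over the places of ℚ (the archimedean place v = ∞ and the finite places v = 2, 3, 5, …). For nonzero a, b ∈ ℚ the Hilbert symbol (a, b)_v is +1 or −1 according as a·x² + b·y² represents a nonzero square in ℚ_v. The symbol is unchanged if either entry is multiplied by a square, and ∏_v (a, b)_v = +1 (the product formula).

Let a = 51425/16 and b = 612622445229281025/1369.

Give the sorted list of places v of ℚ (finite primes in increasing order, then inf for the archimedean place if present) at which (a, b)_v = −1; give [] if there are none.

[3, 11]

(a, b) ≡ (17, 561) mod (ℚ^×)²; places V = {2, 3, 5, 7, 11, 17, 37, ∞}.
(a,b)_17: α=1, u≡1; β=5, v≡16 (mod 17); (1|17)=+1, (16|17)=+1; sign (−1)^0·+1^5·+1^1 = +1.
(a,b)_∞: sgn(17)=+, sgn(561)=+, so +1.
(a,b)_3: α=0, u≡2; β=7, v≡1 (mod 3); (2|3)=-1, (1|3)=+1; sign (−1)^0·-1^7·+1^0 = -1.
(a,b)_11: α=2, u≡8; β=5, v≡6 (mod 11); (8|11)=-1, (6|11)=-1; sign (−1)^0·-1^5·-1^2 = -1.
(a,b)_2: α=-4, β=0; u≡1, v≡1 (mod 8); ε(u)ε(v)=0·0, αω(v)=-4·0, βω(u)=0·0; sum ≡ 0  ⇒  +1.
(a,b)_7: α=0, u≡5; β=2, v≡2 (mod 7); (5|7)=-1, (2|7)=+1; sign (−1)^0·-1^2·+1^0 = +1.
(a,b)_5: α=2, u≡2; β=2, v≡4 (mod 5); (2|5)=-1, (4|5)=+1; sign (−1)^0·-1^2·+1^2 = +1.
(a,b)_37: α=0, u≡2; β=-2, v≡31 (mod 37); (2|37)=-1, (31|37)=-1; sign (−1)^0·-1^-2·-1^0 = +1.
Ram(17, 561) = {3, 11}; no ℚ_3-point on the conic.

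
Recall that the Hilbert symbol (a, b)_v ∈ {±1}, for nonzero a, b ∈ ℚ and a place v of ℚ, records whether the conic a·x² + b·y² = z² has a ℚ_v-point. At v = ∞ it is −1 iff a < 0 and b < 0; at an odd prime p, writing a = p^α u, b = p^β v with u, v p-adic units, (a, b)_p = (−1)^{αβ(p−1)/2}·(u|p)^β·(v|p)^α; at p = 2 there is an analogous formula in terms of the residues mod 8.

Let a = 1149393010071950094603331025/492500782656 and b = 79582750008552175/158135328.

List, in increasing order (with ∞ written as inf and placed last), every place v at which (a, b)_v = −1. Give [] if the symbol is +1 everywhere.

[7, 11, 23, 37]

Mod squares: a ≡ 161, b ≡ 131054. Check v ∈ {∞, 2, 3, 5, 7, 11, 13, 19, 23, 37}.
v=11: a=11^2·(≡2), b=11^1·(≡5) mod 11; (2|11)=-1, (5|11)=+1; (−1)^{2·1·5}·(-1)^1·(+1)^2 = -1.
v=3: a=3^-10·(≡2), b=3^-4·(≡2) mod 3; (2|3)=-1, (2|3)=-1; (−1)^{-10·-4·1}·(-1)^-4·(-1)^-10 = +1.
v=2: v_2(a)=-6, v_2(b)=-5; units ≡ 1, 7 (mod 8); ε·ε+αω+βω = 0·1+-6·0+-5·0 ≡ 0  ⇒  (a,b)_2 = +1.
v=37: a=37^8·(≡17), b=37^5·(≡9) mod 37; (17|37)=-1, (9|37)=+1; (−1)^{8·5·18}·(-1)^5·(+1)^8 = -1.
v=19: a=19^-4·(≡6), b=19^-2·(≡17) mod 19; (6|19)=+1, (17|19)=+1; (−1)^{-4·-2·9}·(+1)^-2·(+1)^-4 = +1.
v=7: a=7^5·(≡2), b=7^3·(≡1) mod 7; (2|7)=+1, (1|7)=+1; (−1)^{5·3·3}·(+1)^3·(+1)^5 = -1.
v=5: a=5^2·(≡1), b=5^2·(≡4) mod 5; (1|5)=+1, (4|5)=+1; (−1)^{2·2·2}·(+1)^2·(+1)^2 = +1.
v=∞: 161 > 0 and 131054 > 0  ⇒  (a,b)_∞ = +1.
v=13: a=13^0·(≡11), b=13^-2·(≡9) mod 13; (11|13)=-1, (9|13)=+1; (−1)^{0·-2·6}·(-1)^-2·(+1)^0 = +1.
v=23: a=23^5·(≡17), b=23^3·(≡7) mod 23; (17|23)=-1, (7|23)=-1; (−1)^{5·3·11}·(-1)^3·(-1)^5 = -1.
(161, 131054 / ℚ) ramifies at {7, 11, 23, 37}: a division algebra.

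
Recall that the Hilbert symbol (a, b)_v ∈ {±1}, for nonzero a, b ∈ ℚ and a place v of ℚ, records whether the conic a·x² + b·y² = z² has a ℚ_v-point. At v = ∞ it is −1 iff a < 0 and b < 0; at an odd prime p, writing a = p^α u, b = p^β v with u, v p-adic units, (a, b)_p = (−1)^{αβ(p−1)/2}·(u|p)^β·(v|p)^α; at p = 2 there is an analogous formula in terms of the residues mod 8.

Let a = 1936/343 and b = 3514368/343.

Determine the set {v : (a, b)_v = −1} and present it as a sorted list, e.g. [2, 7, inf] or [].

Mod squares: a ≡ 7, b ≡ 6006. Check v ∈ {∞, 2, 3, 7, 11, 13}.
v=3: a=3^0·(≡1), b=3^1·(≡1) mod 3; (1|3)=+1, (1|3)=+1; (−1)^{0·1·1}·(+1)^1·(+1)^0 = +1.
v=7: a=7^-3·(≡4), b=7^-3·(≡4) mod 7; (4|7)=+1, (4|7)=+1; (−1)^{-3·-3·3}·(+1)^-3·(+1)^-3 = -1.
v=∞: 7 > 0 and 6006 > 0  ⇒  (a,b)_∞ = +1.
v=2: v_2(a)=4, v_2(b)=13; units ≡ 7, 3 (mod 8); ε·ε+αω+βω = 1·1+4·1+13·0 ≡ 1  ⇒  (a,b)_2 = -1.
v=13: a=13^0·(≡5), b=13^1·(≡8) mod 13; (5|13)=-1, (8|13)=-1; (−1)^{0·1·6}·(-1)^1·(-1)^0 = -1.
v=11: a=11^2·(≡8), b=11^1·(≡2) mod 11; (8|11)=-1, (2|11)=-1; (−1)^{2·1·5}·(-1)^1·(-1)^2 = -1.
Ram(7, 6006) = {2, 7, 11, 13}; no ℚ_2-point on the conic.

[2, 7, 11, 13]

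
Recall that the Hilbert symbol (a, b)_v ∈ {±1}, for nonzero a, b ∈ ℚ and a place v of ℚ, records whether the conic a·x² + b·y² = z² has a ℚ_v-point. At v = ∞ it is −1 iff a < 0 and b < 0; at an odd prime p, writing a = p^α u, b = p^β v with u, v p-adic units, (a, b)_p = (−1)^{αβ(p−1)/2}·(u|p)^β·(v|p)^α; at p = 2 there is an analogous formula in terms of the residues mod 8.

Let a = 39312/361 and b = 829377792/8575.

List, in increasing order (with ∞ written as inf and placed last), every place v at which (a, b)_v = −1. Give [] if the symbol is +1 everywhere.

(a, b) ≡ (273, 279979) mod (ℚ^×)²; places V = {2, 3, 5, 7, 13, 19, 23, 37, 47, ∞}.
(a,b)_5: α=0, u≡2; β=-2, v≡4 (mod 5); (2|5)=-1, (4|5)=+1; sign (−1)^0·-1^-2·+1^0 = +1.
(a,b)_2: α=4, β=8; u≡1, v≡3 (mod 8); ε(u)ε(v)=0·1, αω(v)=4·1, βω(u)=8·0; sum ≡ 0  ⇒  +1.
(a,b)_19: α=-2, u≡1; β=0, v≡15 (mod 19); (1|19)=+1, (15|19)=-1; sign (−1)^0·+1^0·-1^-2 = +1.
(a,b)_∞: sgn(273)=+, sgn(279979)=+, so +1.
(a,b)_23: α=0, u≡19; β=1, v≡12 (mod 23); (19|23)=-1, (12|23)=+1; sign (−1)^0·-1^1·+1^0 = -1.
(a,b)_47: α=0, u≡30; β=1, v≡29 (mod 47); (30|47)=-1, (29|47)=-1; sign (−1)^0·-1^1·-1^0 = -1.
(a,b)_7: α=1, u≡4; β=-3, v≡3 (mod 7); (4|7)=+1, (3|7)=-1; sign (−1)^1·+1^-3·-1^1 = +1.
(a,b)_3: α=3, u≡1; β=4, v≡1 (mod 3); (1|3)=+1, (1|3)=+1; sign (−1)^0·+1^4·+1^3 = +1.
(a,b)_37: α=0, u≡35; β=1, v≡31 (mod 37); (35|37)=-1, (31|37)=-1; sign (−1)^0·-1^1·-1^0 = -1.
(a,b)_13: α=1, u≡6; β=0, v≡6 (mod 13); (6|13)=-1, (6|13)=-1; sign (−1)^0·-1^0·-1^1 = -1.
|Ram(273, 279979)| = 4, even; anisotropic at {13, 23, 37, 47}.

[13, 23, 37, 47]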